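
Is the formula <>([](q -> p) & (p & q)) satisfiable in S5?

1. <>([](q -> p) & (p & q)), 0
2. [](q -> p) & (p & q), 1
3. [](q -> p), 1
4. p & q, 1
5. p, 1
6. q, 1
7. q -> p, 0
8. q -> p, 1
9. p, 0
Accessibility: 0R0, 0R1, 1R0, 1R1

Satisfiable (open branch found)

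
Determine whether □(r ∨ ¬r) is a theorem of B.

Valid

Tableau for the negation ¬□(r ∨ ¬r):
1. ¬□(r ∨ ¬r), u
2. ¬(r ∨ ¬r), v   [¬□-rule on 1: fresh world v, uRv]
3. ¬r, v   [¬∨-rule on 2]
4. r, v   [¬∨-rule on 2]
Accessibility: uRu, uRv, vRu, vRv
Branch closes: r and ¬r both at v.
Every branch of the negation's tableau closes; the branch above is one of them.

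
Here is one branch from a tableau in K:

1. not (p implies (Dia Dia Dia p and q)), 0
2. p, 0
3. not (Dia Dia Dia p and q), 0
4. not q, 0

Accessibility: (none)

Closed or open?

Not closed

No world carries both an atom and its negation.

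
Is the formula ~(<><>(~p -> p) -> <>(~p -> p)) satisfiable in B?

Satisfiable (open branch found)

1. ~(<><>(~p -> p) -> <>(~p -> p)), u
2. <><>(~p -> p), u
3. ~<>(~p -> p), u
4. ~(~p -> p), u
5. ~p, u
6. <>(~p -> p), v
7. ~(~p -> p), v
8. ~p, v
9. ~p -> p, w
10. p, w
Accessibility: uRu, uRv, vRu, vRv, vRw, wRv, wRw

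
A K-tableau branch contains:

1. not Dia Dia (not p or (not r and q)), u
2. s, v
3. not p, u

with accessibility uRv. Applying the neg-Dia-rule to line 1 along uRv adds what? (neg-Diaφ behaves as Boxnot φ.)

neg-Diaφ behaves as Boxnot φ: propagate the negated body to each accessible world.

not Dia (not p or (not r and q)), v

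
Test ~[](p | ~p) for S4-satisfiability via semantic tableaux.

1. ~[](p | ~p), 0
2. ~(p | ~p), 1   [~[]-rule on 1: fresh world 1, 0R1]
3. ~p, 1   [~|-rule on 2]
4. p, 1   [~|-rule on 2]
Accessibility: 0R0, 0R1, 1R1
Branch closes: p and ~p both at 1.
All branches of the tableau close; one closing branch shown above.

Unsatisfiable (every branch closes)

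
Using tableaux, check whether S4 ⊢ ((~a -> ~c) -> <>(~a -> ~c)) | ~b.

Valid in S4

Tableau for the negation ~(((~a -> ~c) -> <>(~a -> ~c)) | ~b):
1. ~(((~a -> ~c) -> <>(~a -> ~c)) | ~b), 0
2. ~((~a -> ~c) -> <>(~a -> ~c)), 0
3. b, 0
4. ~a -> ~c, 0
5. ~<>(~a -> ~c), 0
6. ~(~a -> ~c), 0
7. ~a, 0
8. c, 0
9. ~c, 0
Accessibility: 0R0
Branch closes: c and ~c both at 0.
Every branch of the negation's tableau closes; the branch above is one of them.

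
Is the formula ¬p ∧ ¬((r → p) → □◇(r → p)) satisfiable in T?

Yes, satisfiable

1. ¬p ∧ ¬((r → p) → □◇(r → p)), w0
2. ¬p, w0
3. ¬((r → p) → □◇(r → p)), w0
4. r → p, w0
5. ¬□◇(r → p), w0
6. ¬r, w0
7. ¬◇(r → p), w1
8. ¬(r → p), w1
9. r, w1
10. ¬p, w1
Accessibility: w0Rw0, w0Rw1, w1Rw1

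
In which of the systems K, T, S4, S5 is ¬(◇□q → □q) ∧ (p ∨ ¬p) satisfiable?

K, T, S4

S5-tableau for the formula:
1. ¬(◇□q → □q) ∧ (p ∨ ¬p), 0
2. ¬(◇□q → □q), 0
3. p ∨ ¬p, 0
4. ◇□q, 0
5. ¬□q, 0
6. ¬p, 0
7. □q, 1
8. q, 0
9. q, 1
10. ¬q, 2
11. q, 2
Accessibility: 0R0, 0R1, 0R2, 1R0, 1R1, 1R2, 2R0, 2R1, 2R2
Branch closes: q and ¬q both at 2.
Every branch closes (one shown): unsatisfiable in S5.
S4-tableau for the formula:
1. ¬(◇□q → □q) ∧ (p ∨ ¬p), 0
2. ¬(◇□q → □q), 0
3. p ∨ ¬p, 0
4. ◇□q, 0
5. ¬□q, 0
6. ¬p, 0
7. □q, 1
8. q, 1
9. ¬q, 2
Accessibility: 0R0, 0R1, 0R2, 1R1, 2R2
Complete open branch: satisfiable in S4, hence also in K, T (this S4-model is also a K-model and a T-model).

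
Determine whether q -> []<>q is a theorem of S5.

Valid in S5

Tableau for the negation ~(q -> []<>q):
1. ~(q -> []<>q), 0
2. q, 0
3. ~[]<>q, 0
4. ~<>q, 1
5. ~q, 0
Accessibility: 0R0, 0R1, 1R0, 1R1
Branch closes: q and ~q both at 0.
All branches of the negation close; one closing branch shown above.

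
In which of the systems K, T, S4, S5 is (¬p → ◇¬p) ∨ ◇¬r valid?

K-tableau for the negation ¬((¬p → ◇¬p) ∨ ◇¬r):
1. ¬((¬p → ◇¬p) ∨ ◇¬r), w0
2. ¬(¬p → ◇¬p), w0
3. ¬◇¬r, w0
4. ¬p, w0
5. ¬◇¬p, w0
Complete open branch: countermodel on a K-frame, so not valid in K.
T-tableau for the negation ¬((¬p → ◇¬p) ∨ ◇¬r):
1. ¬((¬p → ◇¬p) ∨ ◇¬r), w0
2. ¬(¬p → ◇¬p), w0
3. ¬◇¬r, w0
4. ¬p, w0
5. ¬◇¬p, w0
6. r, w0
7. p, w0
Accessibility: w0Rw0
Branch closes: p and ¬p both at w0.
Every branch closes (one shown): valid in T, hence also in S4, S5 (every theorem of T is a theorem of S4 and S5).

T, S4, S5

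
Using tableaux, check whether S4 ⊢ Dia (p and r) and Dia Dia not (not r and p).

Tableau for the negation not (Dia (p and r) and Dia Dia not (not r and p)):
1. not (Dia (p and r) and Dia Dia not (not r and p)), u
2. not Dia Dia not (not r and p), u   [neg-and-rule on 1 (branches; this branch)]
3. not Dia not (not r and p), u   [neg-Dia-rule on 2 via uRu]
4. not r and p, u   [neg-Dia-rule on 3 via uRu]
5. not r, u   [and-rule on 4]
6. p, u   [and-rule on 4]
Accessibility: uRu
The negation has an open branch (countermodel exists).

No, not valid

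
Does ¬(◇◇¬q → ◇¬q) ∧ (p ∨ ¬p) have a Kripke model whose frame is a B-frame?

1. ¬(◇◇¬q → ◇¬q) ∧ (p ∨ ¬p), u
2. ¬(◇◇¬q → ◇¬q), u   [∧-rule on 1]
3. p ∨ ¬p, u   [∧-rule on 1]
4. ◇◇¬q, u   [¬→-rule on 2]
5. ¬◇¬q, u   [¬→-rule on 2]
6. q, u   [¬◇-rule on 5 via uRu]
7. ¬p, u   [∨-rule on 3 (branches; this branch)]
8. ◇¬q, v   [◇-rule on 4: fresh world v, uRv]
9. q, v   [¬◇-rule on 5 via uRv]
10. ¬q, w   [◇-rule on 8: fresh world w, vRw]
Accessibility: uRu, uRv, vRu, vRv, vRw, wRv, wRw

Satisfiable (open branch found)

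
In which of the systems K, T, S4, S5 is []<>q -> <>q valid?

T, S4, S5

K-tableau for the negation ~([]<>q -> <>q):
1. ~([]<>q -> <>q), w0
2. []<>q, w0
3. ~<>q, w0
Complete open branch: countermodel on a K-frame, so not valid in K.
T-tableau for the negation ~([]<>q -> <>q):
1. ~([]<>q -> <>q), w0
2. []<>q, w0
3. ~<>q, w0
4. <>q, w0
5. ~q, w0
6. q, w1
7. <>q, w1
8. ~q, w1
Accessibility: w0Rw0, w0Rw1, w1Rw1
Branch closes: q and ~q both at w1.
Every branch closes (one shown): valid in T, hence also in S4, S5 (every theorem of T is a theorem of S4 and S5).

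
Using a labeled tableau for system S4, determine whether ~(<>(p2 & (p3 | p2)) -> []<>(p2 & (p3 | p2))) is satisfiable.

Satisfiable

1. ~(<>(p2 & (p3 | p2)) -> []<>(p2 & (p3 | p2))), u
2. <>(p2 & (p3 | p2)), u
3. ~[]<>(p2 & (p3 | p2)), u
4. p2 & (p3 | p2), v
5. p2, v
6. p3 | p2, v
7. ~<>(p2 & (p3 | p2)), w
8. ~(p2 & (p3 | p2)), w
9. ~(p3 | p2), w
10. ~p3, w
11. ~p2, w
Accessibility: uRu, uRv, uRw, vRv, wRw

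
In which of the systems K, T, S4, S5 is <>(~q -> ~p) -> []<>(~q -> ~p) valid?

S5

S4-tableau for the negation ~(<>(~q -> ~p) -> []<>(~q -> ~p)):
1. ~(<>(~q -> ~p) -> []<>(~q -> ~p)), 0
2. <>(~q -> ~p), 0
3. ~[]<>(~q -> ~p), 0
4. ~q -> ~p, 1
5. ~p, 1
6. ~<>(~q -> ~p), 2
7. ~(~q -> ~p), 2
8. ~q, 2
9. p, 2
Accessibility: 0R0, 0R1, 0R2, 1R1, 2R2
Complete open branch: countermodel on an S4-frame, so not valid in S4, nor in K, T (the same frame is also a K-frame and a T-frame).
S5-tableau for the negation ~(<>(~q -> ~p) -> []<>(~q -> ~p)):
1. ~(<>(~q -> ~p) -> []<>(~q -> ~p)), 0
2. <>(~q -> ~p), 0
3. ~[]<>(~q -> ~p), 0
4. ~q -> ~p, 1
5. ~p, 1
6. ~<>(~q -> ~p), 2
7. ~(~q -> ~p), 0
8. ~q, 0
9. p, 0
10. ~(~q -> ~p), 1
11. ~q, 1
12. p, 1
Accessibility: 0R0, 0R1, 0R2, 1R0, 1R1, 1R2, 2R0, 2R1, 2R2
Branch closes: p and ~p both at 1.
Every branch closes (one shown): valid in S5.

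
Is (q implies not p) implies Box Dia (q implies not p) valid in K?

No, not valid

Tableau for the negation not ((q implies not p) implies Box Dia (q implies not p)):
1. not ((q implies not p) implies Box Dia (q implies not p)), 0
2. q implies not p, 0
3. not Box Dia (q implies not p), 0
4. not p, 0
5. not Dia (q implies not p), 1
Accessibility: 0R1
The negation has an open branch (countermodel exists).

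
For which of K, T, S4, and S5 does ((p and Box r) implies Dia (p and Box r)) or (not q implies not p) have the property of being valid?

T-tableau for the negation not (((p and Box r) implies Dia (p and Box r)) or (not q implies not p)):
1. not (((p and Box r) implies Dia (p and Box r)) or (not q implies not p)), w0
2. not ((p and Box r) implies Dia (p and Box r)), w0
3. not (not q implies not p), w0
4. p and Box r, w0
5. not Dia (p and Box r), w0
6. not q, w0
7. p, w0
8. Box r, w0
9. not (p and Box r), w0
10. r, w0
11. not Box r, w0
12. not r, w1
13. not (p and Box r), w1
14. r, w1
Accessibility: w0Rw0, w0Rw1, w1Rw1
Branch closes: r and not r both at w1.
Every branch closes (one shown): valid in T, hence also in S4, S5 (every theorem of T is a theorem of S4 and S5).
K-tableau for the negation not (((p and Box r) implies Dia (p and Box r)) or (not q implies not p)):
1. not (((p and Box r) implies Dia (p and Box r)) or (not q implies not p)), w0
2. not ((p and Box r) implies Dia (p and Box r)), w0
3. not (not q implies not p), w0
4. p and Box r, w0
5. not Dia (p and Box r), w0
6. not q, w0
7. p, w0
8. Box r, w0
Complete open branch: countermodel on a K-frame, so not valid in K.

T, S4, S5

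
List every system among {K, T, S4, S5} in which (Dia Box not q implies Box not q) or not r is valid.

S5-tableau for the negation not ((Dia Box not q implies Box not q) or not r):
1. not ((Dia Box not q implies Box not q) or not r), u
2. not (Dia Box not q implies Box not q), u   [neg-or-rule on 1]
3. r, u   [neg-or-rule on 1]
4. Dia Box not q, u   [neg-implies-rule on 2]
5. not Box not q, u   [neg-implies-rule on 2]
6. Box not q, v   [Dia-rule on 4: fresh world v, uRv]
7. not q, u   [Box-rule on 6 via vRu]
8. not q, v   [Box-rule on 6 via vRv]
9. q, w   [neg-Box-rule on 5: fresh world w, uRw]
10. not q, w   [Box-rule on 6 via vRw]
Accessibility: uRu, uRv, uRw, vRu, vRv, vRw, wRu, wRv, wRw
Branch closes: q and not q both at w.
Every branch closes (one shown): valid in S5.
S4-tableau for the negation not ((Dia Box not q implies Box not q) or not r):
1. not ((Dia Box not q implies Box not q) or not r), u
2. not (Dia Box not q implies Box not q), u   [neg-or-rule on 1]
3. r, u   [neg-or-rule on 1]
4. Dia Box not q, u   [neg-implies-rule on 2]
5. not Box not q, u   [neg-implies-rule on 2]
6. Box not q, v   [Dia-rule on 4: fresh world v, uRv]
7. not q, v   [Box-rule on 6 via vRv]
8. q, w   [neg-Box-rule on 5: fresh world w, uRw]
Accessibility: uRu, uRv, uRw, vRv, wRw
Complete open branch: countermodel on an S4-frame, so not valid in S4, nor in K, T (the same frame is also a K-frame and a T-frame).

S5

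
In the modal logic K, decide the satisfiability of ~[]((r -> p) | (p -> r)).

1. ~[]((r -> p) | (p -> r)), 0
2. ~((r -> p) | (p -> r)), 1
3. ~(r -> p), 1
4. ~(p -> r), 1
5. r, 1
6. ~p, 1
7. p, 1
8. ~r, 1
Accessibility: 0R1
Branch closes: p and ~p both at 1.
(One branch shown.) All branches close.

Unsatisfiable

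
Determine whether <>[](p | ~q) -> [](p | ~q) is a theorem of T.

Invalid (countermodel exists)

Tableau for the negation ~(<>[](p | ~q) -> [](p | ~q)):
1. ~(<>[](p | ~q) -> [](p | ~q)), u
2. <>[](p | ~q), u
3. ~[](p | ~q), u
4. [](p | ~q), v
5. p | ~q, v
6. ~q, v
7. ~(p | ~q), w
8. ~p, w
9. q, w
Accessibility: uRu, uRv, uRw, vRv, wRw
The negation has an open branch (countermodel exists).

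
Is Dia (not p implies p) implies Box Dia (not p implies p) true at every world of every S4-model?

No, not valid

Tableau for the negation not (Dia (not p implies p) implies Box Dia (not p implies p)):
1. not (Dia (not p implies p) implies Box Dia (not p implies p)), 0
2. Dia (not p implies p), 0   [neg-implies-rule on 1]
3. not Box Dia (not p implies p), 0   [neg-implies-rule on 1]
4. not p implies p, 1   [Dia-rule on 2: fresh world 1, 0R1]
5. p, 1   [implies-rule on 4 (branches; this branch)]
6. not Dia (not p implies p), 2   [neg-Box-rule on 3: fresh world 2, 0R2]
7. not (not p implies p), 2   [neg-Dia-rule on 6 via 2R2]
8. not p, 2   [neg-implies-rule on 7]
Accessibility: 0R0, 0R1, 0R2, 1R1, 2R2
The negation has an open branch (countermodel exists).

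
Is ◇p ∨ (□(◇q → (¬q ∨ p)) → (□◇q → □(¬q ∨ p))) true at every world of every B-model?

Tableau for the negation ¬(◇p ∨ (□(◇q → (¬q ∨ p)) → (□◇q → □(¬q ∨ p)))):
1. ¬(◇p ∨ (□(◇q → (¬q ∨ p)) → (□◇q → □(¬q ∨ p)))), 0
2. ¬◇p, 0
3. ¬(□(◇q → (¬q ∨ p)) → (□◇q → □(¬q ∨ p))), 0
4. □(◇q → (¬q ∨ p)), 0
5. ¬(□◇q → □(¬q ∨ p)), 0
6. □◇q, 0
7. ¬□(¬q ∨ p), 0
8. ¬p, 0
9. ◇q → (¬q ∨ p), 0
10. ◇q, 0
11. ¬q ∨ p, 0
12. ¬q, 0
13. ¬(¬q ∨ p), 1
14. q, 1
15. ¬p, 1
16. ◇q → (¬q ∨ p), 1
17. ◇q, 1
18. ¬q ∨ p, 1
19. p, 1
Accessibility: 0R0, 0R1, 1R0, 1R1
Branch closes: p and ¬p both at 1.
All branches of the negation close; one closing branch shown above.

Valid in B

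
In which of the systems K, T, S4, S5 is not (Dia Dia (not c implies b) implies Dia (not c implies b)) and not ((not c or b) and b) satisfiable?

K, T

S4-tableau for the formula:
1. not (Dia Dia (not c implies b) implies Dia (not c implies b)) and not ((not c or b) and b), u
2. not (Dia Dia (not c implies b) implies Dia (not c implies b)), u
3. not ((not c or b) and b), u
4. Dia Dia (not c implies b), u
5. not Dia (not c implies b), u
6. not (not c implies b), u
7. not c, u
8. not b, u
9. Dia (not c implies b), v
10. not (not c implies b), v
11. not c, v
12. not b, v
13. not c implies b, w
14. not (not c implies b), w
15. not c, w
16. not b, w
17. b, w
Accessibility: uRu, uRv, uRw, vRv, vRw, wRw
Branch closes: b and not b both at w.
Every branch closes (one shown): unsatisfiable in S4, hence also in S5 (every S5-frame is an S4-frame).
T-tableau for the formula:
1. not (Dia Dia (not c implies b) implies Dia (not c implies b)) and not ((not c or b) and b), u
2. not (Dia Dia (not c implies b) implies Dia (not c implies b)), u
3. not ((not c or b) and b), u
4. Dia Dia (not c implies b), u
5. not Dia (not c implies b), u
6. not (not c implies b), u
7. not c, u
8. not b, u
9. Dia (not c implies b), v
10. not (not c implies b), v
11. not c, v
12. not b, v
13. not c implies b, w
14. b, w
Accessibility: uRu, uRv, vRv, vRw, wRw
Complete open branch: satisfiable in T, hence also in K (this T-model is also a K-model).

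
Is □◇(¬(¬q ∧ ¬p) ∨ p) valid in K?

No, not valid

Tableau for the negation ¬□◇(¬(¬q ∧ ¬p) ∨ p):
1. ¬□◇(¬(¬q ∧ ¬p) ∨ p), u
2. ¬◇(¬(¬q ∧ ¬p) ∨ p), v
Accessibility: uRv
The negation has an open branch (countermodel exists).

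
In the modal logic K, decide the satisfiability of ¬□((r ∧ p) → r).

1. ¬□((r ∧ p) → r), 0
2. ¬((r ∧ p) → r), 1
3. r ∧ p, 1
4. ¬r, 1
5. r, 1
6. p, 1
Accessibility: 0R1
Branch closes: r and ¬r both at 1.
(One branch shown.) All branches close.

No, unsatisfiable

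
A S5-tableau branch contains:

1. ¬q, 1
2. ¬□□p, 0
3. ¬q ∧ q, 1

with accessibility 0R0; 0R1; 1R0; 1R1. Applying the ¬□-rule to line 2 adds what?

a fresh world 2 with 0R2, and ¬□p at 2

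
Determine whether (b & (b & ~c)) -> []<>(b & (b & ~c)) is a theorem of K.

Tableau for the negation ~((b & (b & ~c)) -> []<>(b & (b & ~c))):
1. ~((b & (b & ~c)) -> []<>(b & (b & ~c))), w0
2. b & (b & ~c), w0
3. ~[]<>(b & (b & ~c)), w0
4. b, w0
5. b & ~c, w0
6. ~c, w0
7. ~<>(b & (b & ~c)), w1
Accessibility: w0Rw1
The negation has an open branch (countermodel exists).

Not valid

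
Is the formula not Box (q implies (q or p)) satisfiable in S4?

1. not Box (q implies (q or p)), w0
2. not (q implies (q or p)), w1
3. q, w1
4. not (q or p), w1
5. not q, w1
6. not p, w1
Accessibility: w0Rw0, w0Rw1, w1Rw1
Branch closes: q and not q both at w1.
Every branch closes; the branch above is one of them.

No, unsatisfiable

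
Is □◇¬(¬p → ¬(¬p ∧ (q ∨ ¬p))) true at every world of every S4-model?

No, not valid

Tableau for the negation ¬□◇¬(¬p → ¬(¬p ∧ (q ∨ ¬p))):
1. ¬□◇¬(¬p → ¬(¬p ∧ (q ∨ ¬p))), u
2. ¬◇¬(¬p → ¬(¬p ∧ (q ∨ ¬p))), v   [¬□-rule on 1: fresh world v, uRv]
3. ¬p → ¬(¬p ∧ (q ∨ ¬p)), v   [¬◇-rule on 2 via vRv]
4. ¬(¬p ∧ (q ∨ ¬p)), v   [→-rule on 3 (branches; this branch)]
5. ¬(q ∨ ¬p), v   [¬∧-rule on 4 (branches; this branch)]
6. ¬q, v   [¬∨-rule on 5]
7. p, v   [¬∨-rule on 5]
Accessibility: uRu, uRv, vRv
The negation has an open branch (countermodel exists).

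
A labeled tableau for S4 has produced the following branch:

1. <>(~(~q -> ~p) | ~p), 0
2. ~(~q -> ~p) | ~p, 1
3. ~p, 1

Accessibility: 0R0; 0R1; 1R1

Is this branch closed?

There is no literal clash: for every atom and world, at most one sign appears.

Not closed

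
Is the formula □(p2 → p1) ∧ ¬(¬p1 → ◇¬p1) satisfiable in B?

No, unsatisfiable

1. □(p2 → p1) ∧ ¬(¬p1 → ◇¬p1), w0
2. □(p2 → p1), w0
3. ¬(¬p1 → ◇¬p1), w0
4. ¬p1, w0
5. ¬◇¬p1, w0
6. p2 → p1, w0
7. p1, w0
Accessibility: w0Rw0
Branch closes: p1 and ¬p1 both at w0.
Every branch closes; the branch above is one of them.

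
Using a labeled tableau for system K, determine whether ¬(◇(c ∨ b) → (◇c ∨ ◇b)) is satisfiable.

No, unsatisfiable

1. ¬(◇(c ∨ b) → (◇c ∨ ◇b)), 0
2. ◇(c ∨ b), 0
3. ¬(◇c ∨ ◇b), 0
4. ¬◇c, 0
5. ¬◇b, 0
6. c ∨ b, 1
7. ¬c, 1
8. ¬b, 1
9. b, 1
Accessibility: 0R1
Branch closes: b and ¬b both at 1.
(One branch shown.) All branches close.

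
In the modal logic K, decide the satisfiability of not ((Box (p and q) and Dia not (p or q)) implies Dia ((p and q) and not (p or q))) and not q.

No, unsatisfiable

1. not ((Box (p and q) and Dia not (p or q)) implies Dia ((p and q) and not (p or q))) and not q, w0
2. not ((Box (p and q) and Dia not (p or q)) implies Dia ((p and q) and not (p or q))), w0
3. not q, w0
4. Box (p and q) and Dia not (p or q), w0
5. not Dia ((p and q) and not (p or q)), w0
6. Box (p and q), w0
7. Dia not (p or q), w0
8. not (p or q), w1
9. not p, w1
10. not q, w1
11. not ((p and q) and not (p or q)), w1
12. p and q, w1
13. p, w1
14. q, w1
Accessibility: w0Rw1
Branch closes: p and not p both at w1.
Every branch closes; the branch above is one of them.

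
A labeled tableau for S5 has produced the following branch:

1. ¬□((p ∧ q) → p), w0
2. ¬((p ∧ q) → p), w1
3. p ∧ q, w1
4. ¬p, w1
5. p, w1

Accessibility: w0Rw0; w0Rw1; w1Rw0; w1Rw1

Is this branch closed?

Both p and ¬p appear at w1.

Closed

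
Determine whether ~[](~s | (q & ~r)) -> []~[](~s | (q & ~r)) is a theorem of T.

Tableau for the negation ~(~[](~s | (q & ~r)) -> []~[](~s | (q & ~r))):
1. ~(~[](~s | (q & ~r)) -> []~[](~s | (q & ~r))), 0
2. ~[](~s | (q & ~r)), 0   [~->-rule on 1]
3. ~[]~[](~s | (q & ~r)), 0   [~->-rule on 1]
4. ~(~s | (q & ~r)), 1   [~[]-rule on 2: fresh world 1, 0R1]
5. s, 1   [~|-rule on 4]
6. ~(q & ~r), 1   [~|-rule on 4]
7. r, 1   [~&-rule on 6 (branches; this branch)]
8. [](~s | (q & ~r)), 2   [~[]-rule on 3: fresh world 2, 0R2]
9. ~s | (q & ~r), 2   [[]-rule on 8 via 2R2]
10. q & ~r, 2   [|-rule on 9 (branches; this branch)]
11. q, 2   [&-rule on 10]
12. ~r, 2   [&-rule on 10]
Accessibility: 0R0, 0R1, 0R2, 1R1, 2R2
The negation has an open branch (countermodel exists).

Invalid (countermodel exists)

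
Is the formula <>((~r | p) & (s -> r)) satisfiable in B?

Satisfiable

1. <>((~r | p) & (s -> r)), w0
2. (~r | p) & (s -> r), w1   [<>-rule on 1: fresh world w1, w0Rw1]
3. ~r | p, w1   [&-rule on 2]
4. s -> r, w1   [&-rule on 2]
5. p, w1   [|-rule on 3 (branches; this branch)]
6. r, w1   [->-rule on 4 (branches; this branch)]
Accessibility: w0Rw0, w0Rw1, w1Rw0, w1Rw1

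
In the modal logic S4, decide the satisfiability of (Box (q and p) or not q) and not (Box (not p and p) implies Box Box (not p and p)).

No, unsatisfiable

1. (Box (q and p) or not q) and not (Box (not p and p) implies Box Box (not p and p)), w0
2. Box (q and p) or not q, w0   [and-rule on 1]
3. not (Box (not p and p) implies Box Box (not p and p)), w0   [and-rule on 1]
4. Box (not p and p), w0   [neg-implies-rule on 3]
5. not Box Box (not p and p), w0   [neg-implies-rule on 3]
6. not p and p, w0   [Box-rule on 4 via w0Rw0]
7. not p, w0   [and-rule on 6]
8. p, w0   [and-rule on 6]
Accessibility: w0Rw0
Branch closes: p and not p both at w0.
Every branch closes; the branch above is one of them.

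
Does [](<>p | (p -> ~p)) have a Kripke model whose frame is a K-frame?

1. [](<>p | (p -> ~p)), w0

Satisfiable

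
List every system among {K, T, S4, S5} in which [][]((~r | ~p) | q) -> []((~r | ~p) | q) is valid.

T, S4, S5

K-tableau for the negation ~([][]((~r | ~p) | q) -> []((~r | ~p) | q)):
1. ~([][]((~r | ~p) | q) -> []((~r | ~p) | q)), u
2. [][]((~r | ~p) | q), u
3. ~[]((~r | ~p) | q), u
4. ~((~r | ~p) | q), v
5. ~(~r | ~p), v
6. ~q, v
7. r, v
8. p, v
9. []((~r | ~p) | q), v
Accessibility: uRv
Complete open branch: countermodel on a K-frame, so not valid in K.
T-tableau for the negation ~([][]((~r | ~p) | q) -> []((~r | ~p) | q)):
1. ~([][]((~r | ~p) | q) -> []((~r | ~p) | q)), u
2. [][]((~r | ~p) | q), u
3. ~[]((~r | ~p) | q), u
4. []((~r | ~p) | q), u
5. (~r | ~p) | q, u
6. ~r | ~p, u
7. ~p, u
8. ~((~r | ~p) | q), v
9. ~(~r | ~p), v
10. ~q, v
11. r, v
12. p, v
13. []((~r | ~p) | q), v
14. (~r | ~p) | q, v
15. ~r | ~p, v
16. ~p, v
Accessibility: uRu, uRv, vRv
Branch closes: p and ~p both at v.
Every branch closes (one shown): valid in T, hence also in S4, S5 (every theorem of T is a theorem of S4 and S5).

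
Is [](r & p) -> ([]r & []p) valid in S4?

Tableau for the negation ~([](r & p) -> ([]r & []p)):
1. ~([](r & p) -> ([]r & []p)), u
2. [](r & p), u
3. ~([]r & []p), u
4. r & p, u
5. r, u
6. p, u
7. ~[]p, u
8. ~p, v
9. r & p, v
10. r, v
11. p, v
Accessibility: uRu, uRv, vRv
Branch closes: p and ~p both at v.
All branches of the negation close; one closing branch shown above.

Valid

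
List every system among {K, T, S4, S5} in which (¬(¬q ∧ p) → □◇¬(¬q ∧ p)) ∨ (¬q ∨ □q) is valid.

S5

S4-tableau for the negation ¬((¬(¬q ∧ p) → □◇¬(¬q ∧ p)) ∨ (¬q ∨ □q)):
1. ¬((¬(¬q ∧ p) → □◇¬(¬q ∧ p)) ∨ (¬q ∨ □q)), 0
2. ¬(¬(¬q ∧ p) → □◇¬(¬q ∧ p)), 0
3. ¬(¬q ∨ □q), 0
4. ¬(¬q ∧ p), 0
5. ¬□◇¬(¬q ∧ p), 0
6. q, 0
7. ¬□q, 0
8. ¬p, 0
9. ¬◇¬(¬q ∧ p), 1
10. ¬q ∧ p, 1
11. ¬q, 1
12. p, 1
13. ¬q, 2
Accessibility: 0R0, 0R1, 0R2, 1R1, 2R2
Complete open branch: countermodel on an S4-frame, so not valid in S4, nor in K, T (the same frame is also a K-frame and a T-frame).
S5-tableau for the negation ¬((¬(¬q ∧ p) → □◇¬(¬q ∧ p)) ∨ (¬q ∨ □q)):
1. ¬((¬(¬q ∧ p) → □◇¬(¬q ∧ p)) ∨ (¬q ∨ □q)), 0
2. ¬(¬(¬q ∧ p) → □◇¬(¬q ∧ p)), 0
3. ¬(¬q ∨ □q), 0
4. ¬(¬q ∧ p), 0
5. ¬□◇¬(¬q ∧ p), 0
6. q, 0
7. ¬□q, 0
8. ¬p, 0
9. ¬◇¬(¬q ∧ p), 1
10. ¬q ∧ p, 0
11. ¬q, 0
12. p, 0
Accessibility: 0R0, 0R1, 1R0, 1R1
Branch closes: q and ¬q both at 0.
Every branch closes (one shown): valid in S5.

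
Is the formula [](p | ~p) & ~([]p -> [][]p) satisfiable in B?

1. [](p | ~p) & ~([]p -> [][]p), w0
2. [](p | ~p), w0
3. ~([]p -> [][]p), w0
4. []p, w0
5. ~[][]p, w0
6. p | ~p, w0
7. p, w0
8. ~[]p, w1
9. p | ~p, w1
10. p, w1
11. ~p, w2
Accessibility: w0Rw0, w0Rw1, w1Rw0, w1Rw1, w1Rw2, w2Rw1, w2Rw2

Satisfiable (open branch found)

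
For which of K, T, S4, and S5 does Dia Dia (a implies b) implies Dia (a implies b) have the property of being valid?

S4-tableau for the negation not (Dia Dia (a implies b) implies Dia (a implies b)):
1. not (Dia Dia (a implies b) implies Dia (a implies b)), u
2. Dia Dia (a implies b), u   [neg-implies-rule on 1]
3. not Dia (a implies b), u   [neg-implies-rule on 1]
4. not (a implies b), u   [neg-Dia-rule on 3 via uRu]
5. a, u   [neg-implies-rule on 4]
6. not b, u   [neg-implies-rule on 4]
7. Dia (a implies b), v   [Dia-rule on 2: fresh world v, uRv]
8. not (a implies b), v   [neg-Dia-rule on 3 via uRv]
9. a, v   [neg-implies-rule on 8]
10. not b, v   [neg-implies-rule on 8]
11. a implies b, w   [Dia-rule on 7: fresh world w, vRw]
12. not (a implies b), w   [neg-Dia-rule on 3 via uRw]
13. a, w   [neg-implies-rule on 12]
14. not b, w   [neg-implies-rule on 12]
15. b, w   [implies-rule on 11 (branches; this branch)]
Accessibility: uRu, uRv, uRw, vRv, vRw, wRw
Branch closes: b and not b both at w.
Every branch closes (one shown): valid in S4, hence also in S5 (every theorem of S4 is a theorem of S5).
T-tableau for the negation not (Dia Dia (a implies b) implies Dia (a implies b)):
1. not (Dia Dia (a implies b) implies Dia (a implies b)), u
2. Dia Dia (a implies b), u   [neg-implies-rule on 1]
3. not Dia (a implies b), u   [neg-implies-rule on 1]
4. not (a implies b), u   [neg-Dia-rule on 3 via uRu]
5. a, u   [neg-implies-rule on 4]
6. not b, u   [neg-implies-rule on 4]
7. Dia (a implies b), v   [Dia-rule on 2: fresh world v, uRv]
8. not (a implies b), v   [neg-Dia-rule on 3 via uRv]
9. a, v   [neg-implies-rule on 8]
10. not b, v   [neg-implies-rule on 8]
11. a implies b, w   [Dia-rule on 7: fresh world w, vRw]
12. b, w   [implies-rule on 11 (branches; this branch)]
Accessibility: uRu, uRv, vRv, vRw, wRw
Complete open branch: countermodel on a T-frame, so not valid in T, nor in K (the same frame is also a K-frame).

S4, S5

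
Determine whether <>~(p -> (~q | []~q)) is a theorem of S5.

Not valid

Tableau for the negation ~<>~(p -> (~q | []~q)):
1. ~<>~(p -> (~q | []~q)), w0
2. p -> (~q | []~q), w0
3. ~q | []~q, w0
4. []~q, w0
5. ~q, w0
Accessibility: w0Rw0
The negation has an open branch (countermodel exists).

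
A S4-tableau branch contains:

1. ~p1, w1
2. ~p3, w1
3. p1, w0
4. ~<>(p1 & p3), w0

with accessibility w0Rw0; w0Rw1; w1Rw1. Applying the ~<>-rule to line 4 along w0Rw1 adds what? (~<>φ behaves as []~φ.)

~<>φ behaves as []~φ: propagate the negated body to each accessible world.

~(p1 & p3), w1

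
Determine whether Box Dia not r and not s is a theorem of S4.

Invalid (countermodel exists)

Tableau for the negation not (Box Dia not r and not s):
1. not (Box Dia not r and not s), w0
2. s, w0
Accessibility: w0Rw0
The negation has an open branch (countermodel exists).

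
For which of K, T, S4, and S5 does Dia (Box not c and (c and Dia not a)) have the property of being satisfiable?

K

K-tableau for the formula:
1. Dia (Box not c and (c and Dia not a)), 0
2. Box not c and (c and Dia not a), 1   [Dia-rule on 1: fresh world 1, 0R1]
3. Box not c, 1   [and-rule on 2]
4. c and Dia not a, 1   [and-rule on 2]
5. c, 1   [and-rule on 4]
6. Dia not a, 1   [and-rule on 4]
7. not a, 2   [Dia-rule on 6: fresh world 2, 1R2]
8. not c, 2   [Box-rule on 3 via 1R2]
Accessibility: 0R1, 1R2
Complete open branch: satisfiable in K.
T-tableau for the formula:
1. Dia (Box not c and (c and Dia not a)), 0
2. Box not c and (c and Dia not a), 1   [Dia-rule on 1: fresh world 1, 0R1]
3. Box not c, 1   [and-rule on 2]
4. c and Dia not a, 1   [and-rule on 2]
5. c, 1   [and-rule on 4]
6. Dia not a, 1   [and-rule on 4]
7. not c, 1   [Box-rule on 3 via 1R1]
Accessibility: 0R0, 0R1, 1R1
Branch closes: c and not c both at 1.
Every branch closes (one shown): unsatisfiable in T, hence also in S4, S5 (every S4/S5-frame is a T-frame).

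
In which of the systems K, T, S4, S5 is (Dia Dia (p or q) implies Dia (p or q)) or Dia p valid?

T-tableau for the negation not ((Dia Dia (p or q) implies Dia (p or q)) or Dia p):
1. not ((Dia Dia (p or q) implies Dia (p or q)) or Dia p), u
2. not (Dia Dia (p or q) implies Dia (p or q)), u
3. not Dia p, u
4. Dia Dia (p or q), u
5. not Dia (p or q), u
6. not p, u
7. not (p or q), u
8. not q, u
9. Dia (p or q), v
10. not p, v
11. not (p or q), v
12. not q, v
13. p or q, w
14. q, w
Accessibility: uRu, uRv, vRv, vRw, wRw
Complete open branch: countermodel on a T-frame, so not valid in T, nor in K (the same frame is also a K-frame).
S4-tableau for the negation not ((Dia Dia (p or q) implies Dia (p or q)) or Dia p):
1. not ((Dia Dia (p or q) implies Dia (p or q)) or Dia p), u
2. not (Dia Dia (p or q) implies Dia (p or q)), u
3. not Dia p, u
4. Dia Dia (p or q), u
5. not Dia (p or q), u
6. not p, u
7. not (p or q), u
8. not q, u
9. Dia (p or q), v
10. not p, v
11. not (p or q), v
12. not q, v
13. p or q, w
14. not p, w
15. not (p or q), w
16. not q, w
17. q, w
Accessibility: uRu, uRv, uRw, vRv, vRw, wRw
Branch closes: q and not q both at w.
Every branch closes (one shown): valid in S4, hence also in S5 (every theorem of S4 is a theorem of S5).

S4, S5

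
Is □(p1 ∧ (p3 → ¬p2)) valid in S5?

Invalid (countermodel exists)

Tableau for the negation ¬□(p1 ∧ (p3 → ¬p2)):
1. ¬□(p1 ∧ (p3 → ¬p2)), u
2. ¬(p1 ∧ (p3 → ¬p2)), v
3. ¬(p3 → ¬p2), v
4. p3, v
5. p2, v
Accessibility: uRu, uRv, vRu, vRv
The negation has an open branch (countermodel exists).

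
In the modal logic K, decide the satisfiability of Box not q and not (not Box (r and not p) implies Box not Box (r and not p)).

Satisfiable (open branch found)

1. Box not q and not (not Box (r and not p) implies Box not Box (r and not p)), 0
2. Box not q, 0
3. not (not Box (r and not p) implies Box not Box (r and not p)), 0
4. not Box (r and not p), 0
5. not Box not Box (r and not p), 0
6. not (r and not p), 1
7. not q, 1
8. p, 1
9. Box (r and not p), 2
10. not q, 2
Accessibility: 0R1, 0R2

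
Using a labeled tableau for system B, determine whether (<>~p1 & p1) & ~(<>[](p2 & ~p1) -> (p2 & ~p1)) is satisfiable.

1. (<>~p1 & p1) & ~(<>[](p2 & ~p1) -> (p2 & ~p1)), u
2. <>~p1 & p1, u
3. ~(<>[](p2 & ~p1) -> (p2 & ~p1)), u
4. <>~p1, u
5. p1, u
6. <>[](p2 & ~p1), u
7. ~(p2 & ~p1), u
8. ~p1, v
9. [](p2 & ~p1), w
10. p2 & ~p1, u
11. p2, u
12. ~p1, u
Accessibility: uRu, uRv, uRw, vRu, vRv, wRu, wRw
Branch closes: p1 and ~p1 both at u.
All branches of the tableau close; one closing branch shown above.

Unsatisfiable (every branch closes)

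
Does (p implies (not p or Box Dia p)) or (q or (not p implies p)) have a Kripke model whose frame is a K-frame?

Yes, satisfiable

1. (p implies (not p or Box Dia p)) or (q or (not p implies p)), 0
2. q or (not p implies p), 0
3. not p implies p, 0
4. p, 0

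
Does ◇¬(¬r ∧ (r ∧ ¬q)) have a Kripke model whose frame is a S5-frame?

Yes, satisfiable

1. ◇¬(¬r ∧ (r ∧ ¬q)), u
2. ¬(¬r ∧ (r ∧ ¬q)), v   [◇-rule on 1: fresh world v, uRv]
3. ¬(r ∧ ¬q), v   [¬∧-rule on 2 (branches; this branch)]
4. q, v   [¬∧-rule on 3 (branches; this branch)]
Accessibility: uRu, uRv, vRu, vRv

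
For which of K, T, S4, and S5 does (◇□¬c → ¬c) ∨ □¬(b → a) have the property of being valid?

S4-tableau for the negation ¬((◇□¬c → ¬c) ∨ □¬(b → a)):
1. ¬((◇□¬c → ¬c) ∨ □¬(b → a)), 0
2. ¬(◇□¬c → ¬c), 0
3. ¬□¬(b → a), 0
4. ◇□¬c, 0
5. c, 0
6. b → a, 1
7. a, 1
8. □¬c, 2
9. ¬c, 2
Accessibility: 0R0, 0R1, 0R2, 1R1, 2R2
Complete open branch: countermodel on an S4-frame, so not valid in S4, nor in K, T (the same frame is also a K-frame and a T-frame).
S5-tableau for the negation ¬((◇□¬c → ¬c) ∨ □¬(b → a)):
1. ¬((◇□¬c → ¬c) ∨ □¬(b → a)), 0
2. ¬(◇□¬c → ¬c), 0
3. ¬□¬(b → a), 0
4. ◇□¬c, 0
5. c, 0
6. b → a, 1
7. a, 1
8. □¬c, 2
9. ¬c, 0
Accessibility: 0R0, 0R1, 0R2, 1R0, 1R1, 1R2, 2R0, 2R1, 2R2
Branch closes: c and ¬c both at 0.
Every branch closes (one shown): valid in S5.

S5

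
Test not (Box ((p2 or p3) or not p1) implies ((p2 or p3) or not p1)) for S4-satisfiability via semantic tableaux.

No, unsatisfiable

1. not (Box ((p2 or p3) or not p1) implies ((p2 or p3) or not p1)), w0
2. Box ((p2 or p3) or not p1), w0   [neg-implies-rule on 1]
3. not ((p2 or p3) or not p1), w0   [neg-implies-rule on 1]
4. not (p2 or p3), w0   [neg-or-rule on 3]
5. p1, w0   [neg-or-rule on 3]
6. not p2, w0   [neg-or-rule on 4]
7. not p3, w0   [neg-or-rule on 4]
8. (p2 or p3) or not p1, w0   [Box-rule on 2 via w0Rw0]
9. p2 or p3, w0   [or-rule on 8 (branches; this branch)]
10. p3, w0   [or-rule on 9 (branches; this branch)]
Accessibility: w0Rw0
Branch closes: p3 and not p3 both at w0.
All branches of the tableau close; one closing branch shown above.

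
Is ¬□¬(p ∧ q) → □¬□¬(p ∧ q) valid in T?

Invalid (countermodel exists)

Tableau for the negation ¬(¬□¬(p ∧ q) → □¬□¬(p ∧ q)):
1. ¬(¬□¬(p ∧ q) → □¬□¬(p ∧ q)), w0
2. ¬□¬(p ∧ q), w0
3. ¬□¬□¬(p ∧ q), w0
4. p ∧ q, w1
5. p, w1
6. q, w1
7. □¬(p ∧ q), w2
8. ¬(p ∧ q), w2
9. ¬q, w2
Accessibility: w0Rw0, w0Rw1, w0Rw2, w1Rw1, w2Rw2
The negation has an open branch (countermodel exists).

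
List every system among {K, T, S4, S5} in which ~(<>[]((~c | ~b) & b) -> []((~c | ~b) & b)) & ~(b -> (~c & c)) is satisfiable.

K, T, S4

S4-tableau for the formula:
1. ~(<>[]((~c | ~b) & b) -> []((~c | ~b) & b)) & ~(b -> (~c & c)), 0
2. ~(<>[]((~c | ~b) & b) -> []((~c | ~b) & b)), 0   [&-rule on 1]
3. ~(b -> (~c & c)), 0   [&-rule on 1]
4. <>[]((~c | ~b) & b), 0   [~->-rule on 2]
5. ~[]((~c | ~b) & b), 0   [~->-rule on 2]
6. b, 0   [~->-rule on 3]
7. ~(~c & c), 0   [~->-rule on 3]
8. ~c, 0   [~&-rule on 7 (branches; this branch)]
9. []((~c | ~b) & b), 1   [<>-rule on 4: fresh world 1, 0R1]
10. (~c | ~b) & b, 1   [[]-rule on 9 via 1R1]
11. ~c | ~b, 1   [&-rule on 10]
12. b, 1   [&-rule on 10]
13. ~c, 1   [|-rule on 11 (branches; this branch)]
14. ~((~c | ~b) & b), 2   [~[]-rule on 5: fresh world 2, 0R2]
15. ~b, 2   [~&-rule on 14 (branches; this branch)]
Accessibility: 0R0, 0R1, 0R2, 1R1, 2R2
Complete open branch: satisfiable in S4, hence also in K, T (this S4-model is also a K-model and a T-model).
S5-tableau for the formula:
1. ~(<>[]((~c | ~b) & b) -> []((~c | ~b) & b)) & ~(b -> (~c & c)), 0
2. ~(<>[]((~c | ~b) & b) -> []((~c | ~b) & b)), 0   [&-rule on 1]
3. ~(b -> (~c & c)), 0   [&-rule on 1]
4. <>[]((~c | ~b) & b), 0   [~->-rule on 2]
5. ~[]((~c | ~b) & b), 0   [~->-rule on 2]
6. b, 0   [~->-rule on 3]
7. ~(~c & c), 0   [~->-rule on 3]
8. ~c, 0   [~&-rule on 7 (branches; this branch)]
9. []((~c | ~b) & b), 1   [<>-rule on 4: fresh world 1, 0R1]
10. (~c | ~b) & b, 0   [[]-rule on 9 via 1R0]
11. ~c | ~b, 0   [&-rule on 10]
12. (~c | ~b) & b, 1   [[]-rule on 9 via 1R1]
13. ~c | ~b, 1   [&-rule on 12]
14. b, 1   [&-rule on 12]
15. ~c, 1   [|-rule on 13 (branches; this branch)]
16. ~((~c | ~b) & b), 2   [~[]-rule on 5: fresh world 2, 0R2]
17. (~c | ~b) & b, 2   [[]-rule on 9 via 1R2]
18. ~c | ~b, 2   [&-rule on 17]
19. b, 2   [&-rule on 17]
20. ~(~c | ~b), 2   [~&-rule on 16 (branches; this branch)]
21. c, 2   [~|-rule on 20]
22. ~b, 2   [|-rule on 18 (branches; this branch)]
Accessibility: 0R0, 0R1, 0R2, 1R0, 1R1, 1R2, 2R0, 2R1, 2R2
Branch closes: b and ~b both at 2.
Every branch closes (one shown): unsatisfiable in S5.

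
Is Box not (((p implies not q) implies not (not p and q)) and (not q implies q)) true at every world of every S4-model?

Tableau for the negation not Box not (((p implies not q) implies not (not p and q)) and (not q implies q)):
1. not Box not (((p implies not q) implies not (not p and q)) and (not q implies q)), 0
2. ((p implies not q) implies not (not p and q)) and (not q implies q), 1   [neg-Box-rule on 1: fresh world 1, 0R1]
3. (p implies not q) implies not (not p and q), 1   [and-rule on 2]
4. not q implies q, 1   [and-rule on 2]
5. not (not p and q), 1   [implies-rule on 3 (branches; this branch)]
6. q, 1   [implies-rule on 4 (branches; this branch)]
7. p, 1   [neg-and-rule on 5 (branches; this branch)]
Accessibility: 0R0, 0R1, 1R1
The negation has an open branch (countermodel exists).

Not valid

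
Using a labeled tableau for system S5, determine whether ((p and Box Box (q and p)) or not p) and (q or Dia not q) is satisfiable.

Satisfiable (open branch found)

1. ((p and Box Box (q and p)) or not p) and (q or Dia not q), u
2. (p and Box Box (q and p)) or not p, u
3. q or Dia not q, u
4. not p, u
5. Dia not q, u
6. not q, v
Accessibility: uRu, uRv, vRu, vRv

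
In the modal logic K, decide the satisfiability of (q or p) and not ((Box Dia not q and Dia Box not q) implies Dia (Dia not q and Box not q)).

1. (q or p) and not ((Box Dia not q and Dia Box not q) implies Dia (Dia not q and Box not q)), 0
2. q or p, 0   [and-rule on 1]
3. not ((Box Dia not q and Dia Box not q) implies Dia (Dia not q and Box not q)), 0   [and-rule on 1]
4. Box Dia not q and Dia Box not q, 0   [neg-implies-rule on 3]
5. not Dia (Dia not q and Box not q), 0   [neg-implies-rule on 3]
6. Box Dia not q, 0   [and-rule on 4]
7. Dia Box not q, 0   [and-rule on 4]
8. p, 0   [or-rule on 2 (branches; this branch)]
9. Box not q, 1   [Dia-rule on 7: fresh world 1, 0R1]
10. not (Dia not q and Box not q), 1   [neg-Dia-rule on 5 via 0R1]
11. Dia not q, 1   [Box-rule on 6 via 0R1]
12. not Box not q, 1   [neg-and-rule on 10 (branches; this branch)]
13. not q, 2   [Dia-rule on 11: fresh world 2, 1R2]
14. q, 3   [neg-Box-rule on 12: fresh world 3, 1R3]
15. not q, 3   [Box-rule on 9 via 1R3]
Accessibility: 0R1, 1R2, 1R3
Branch closes: q and not q both at 3.
All branches of the tableau close; one closing branch shown above.

Unsatisfiable (every branch closes)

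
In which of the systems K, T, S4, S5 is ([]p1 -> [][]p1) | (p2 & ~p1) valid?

S4, S5

T-tableau for the negation ~(([]p1 -> [][]p1) | (p2 & ~p1)):
1. ~(([]p1 -> [][]p1) | (p2 & ~p1)), w0
2. ~([]p1 -> [][]p1), w0   [~|-rule on 1]
3. ~(p2 & ~p1), w0   [~|-rule on 1]
4. []p1, w0   [~->-rule on 2]
5. ~[][]p1, w0   [~->-rule on 2]
6. p1, w0   [[]-rule on 4 via w0Rw0]
7. ~[]p1, w1   [~[]-rule on 5: fresh world w1, w0Rw1]
8. p1, w1   [[]-rule on 4 via w0Rw1]
9. ~p1, w2   [~[]-rule on 7: fresh world w2, w1Rw2]
Accessibility: w0Rw0, w0Rw1, w1Rw1, w1Rw2, w2Rw2
Complete open branch: countermodel on a T-frame, so not valid in T, nor in K (the same frame is also a K-frame).
S4-tableau for the negation ~(([]p1 -> [][]p1) | (p2 & ~p1)):
1. ~(([]p1 -> [][]p1) | (p2 & ~p1)), w0
2. ~([]p1 -> [][]p1), w0   [~|-rule on 1]
3. ~(p2 & ~p1), w0   [~|-rule on 1]
4. []p1, w0   [~->-rule on 2]
5. ~[][]p1, w0   [~->-rule on 2]
6. p1, w0   [[]-rule on 4 via w0Rw0]
7. ~[]p1, w1   [~[]-rule on 5: fresh world w1, w0Rw1]
8. p1, w1   [[]-rule on 4 via w0Rw1]
9. ~p1, w2   [~[]-rule on 7: fresh world w2, w1Rw2]
10. p1, w2   [[]-rule on 4 via w0Rw2]
Accessibility: w0Rw0, w0Rw1, w0Rw2, w1Rw1, w1Rw2, w2Rw2
Branch closes: p1 and ~p1 both at w2.
Every branch closes (one shown): valid in S4, hence also in S5 (every theorem of S4 is a theorem of S5).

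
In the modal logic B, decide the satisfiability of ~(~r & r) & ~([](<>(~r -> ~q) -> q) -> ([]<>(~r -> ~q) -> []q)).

1. ~(~r & r) & ~([](<>(~r -> ~q) -> q) -> ([]<>(~r -> ~q) -> []q)), w0
2. ~(~r & r), w0   [&-rule on 1]
3. ~([](<>(~r -> ~q) -> q) -> ([]<>(~r -> ~q) -> []q)), w0   [&-rule on 1]
4. [](<>(~r -> ~q) -> q), w0   [~->-rule on 3]
5. ~([]<>(~r -> ~q) -> []q), w0   [~->-rule on 3]
6. []<>(~r -> ~q), w0   [~->-rule on 5]
7. ~[]q, w0   [~->-rule on 5]
8. <>(~r -> ~q) -> q, w0   [[]-rule on 4 via w0Rw0]
9. <>(~r -> ~q), w0   [[]-rule on 6 via w0Rw0]
10. ~r, w0   [~&-rule on 2 (branches; this branch)]
11. q, w0   [->-rule on 8 (branches; this branch)]
12. ~q, w1   [~[]-rule on 7: fresh world w1, w0Rw1]
13. <>(~r -> ~q) -> q, w1   [[]-rule on 4 via w0Rw1]
14. <>(~r -> ~q), w1   [[]-rule on 6 via w0Rw1]
15. ~<>(~r -> ~q), w1   [->-rule on 13 (branches; this branch)]
16. ~(~r -> ~q), w0   [~<>-rule on 15 via w1Rw0]
17. ~(~r -> ~q), w1   [~<>-rule on 15 via w1Rw1]
18. ~r, w1   [~->-rule on 17]
19. q, w1   [~->-rule on 17]
Accessibility: w0Rw0, w0Rw1, w1Rw0, w1Rw1
Branch closes: q and ~q both at w1.
(One branch shown.) All branches close.

Unsatisfiable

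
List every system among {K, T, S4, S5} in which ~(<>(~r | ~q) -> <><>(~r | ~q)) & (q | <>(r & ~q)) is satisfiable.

T-tableau for the formula:
1. ~(<>(~r | ~q) -> <><>(~r | ~q)) & (q | <>(r & ~q)), w0
2. ~(<>(~r | ~q) -> <><>(~r | ~q)), w0
3. q | <>(r & ~q), w0
4. <>(~r | ~q), w0
5. ~<><>(~r | ~q), w0
6. ~<>(~r | ~q), w0
7. ~(~r | ~q), w0
8. r, w0
9. q, w0
10. <>(r & ~q), w0
11. ~r | ~q, w1
12. ~<>(~r | ~q), w1
13. ~(~r | ~q), w1
14. r, w1
15. q, w1
16. ~q, w1
Accessibility: w0Rw0, w0Rw1, w1Rw1
Branch closes: q and ~q both at w1.
Every branch closes (one shown): unsatisfiable in T, hence also in S4, S5 (every S4/S5-frame is a T-frame).
K-tableau for the formula:
1. ~(<>(~r | ~q) -> <><>(~r | ~q)) & (q | <>(r & ~q)), w0
2. ~(<>(~r | ~q) -> <><>(~r | ~q)), w0
3. q | <>(r & ~q), w0
4. <>(~r | ~q), w0
5. ~<><>(~r | ~q), w0
6. <>(r & ~q), w0
7. ~r | ~q, w1
8. ~<>(~r | ~q), w1
9. ~q, w1
10. r & ~q, w2
11. r, w2
12. ~q, w2
13. ~<>(~r | ~q), w2
Accessibility: w0Rw1, w0Rw2
Complete open branch: satisfiable in K.

K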